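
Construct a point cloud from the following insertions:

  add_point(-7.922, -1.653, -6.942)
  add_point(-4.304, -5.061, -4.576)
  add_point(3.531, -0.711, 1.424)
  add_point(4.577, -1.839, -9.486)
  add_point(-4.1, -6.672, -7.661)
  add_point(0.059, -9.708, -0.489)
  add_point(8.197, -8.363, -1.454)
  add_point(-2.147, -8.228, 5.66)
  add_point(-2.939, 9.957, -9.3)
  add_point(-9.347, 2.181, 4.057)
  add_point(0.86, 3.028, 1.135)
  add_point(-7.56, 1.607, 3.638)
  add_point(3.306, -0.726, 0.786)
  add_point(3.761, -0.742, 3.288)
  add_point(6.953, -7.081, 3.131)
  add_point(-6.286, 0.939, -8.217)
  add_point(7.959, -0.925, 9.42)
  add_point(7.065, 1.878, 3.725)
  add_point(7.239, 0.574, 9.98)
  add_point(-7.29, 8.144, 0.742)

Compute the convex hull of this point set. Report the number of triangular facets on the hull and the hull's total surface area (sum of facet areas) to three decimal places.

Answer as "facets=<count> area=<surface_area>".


Extreme-point indices: [0, 3, 4, 5, 6, 7, 8, 9, 14, 15, 16, 17, 18, 19] — 14 of 20 on the boundary.

Facet areas (half cross-product norm):
  f1: (p19, p18, p9) → 62.9628
  f2: (p19, p18, p8) → 102.0515
  f3: (p17, p18, p8) → 34.9935
  f4: (p0, p19, p9) → 40.9855
  f5: (p0, p19, p8) → 63.0817
  f6: (p3, p4, p6) → 54.8576
  f7: (p3, p17, p6) → 61.4868
  f8: (p3, p17, p8) → 96.5701
  f9: (p16, p14, p6) → 12.6615
  f10: (p16, p17, p6) → 36.9596
  f11: (p16, p17, p18) → 5.5626
  f12: (p7, p14, p6) → 20.8081
  f13: (p7, p0, p9) → 73.0656
  f14: (p7, p0, p4) → 42.9325
  f15: (p7, p16, p14) → 42.1373
  f16: (p7, p18, p9) → 86.1576
  f17: (p7, p16, p18) → 11.0549
  f18: (p15, p0, p8) → 5.4475
  f19: (p15, p0, p4) → 10.1266
  f20: (p15, p3, p8) → 54.2453
  f21: (p15, p3, p4) → 38.9603
  f22: (p5, p4, p6) → 34.8368
  f23: (p5, p7, p6) → 25.5682
  f24: (p5, p7, p4) → 25.3542
Σ area = 1042.868

Euler characteristic 14−36+24 = 2 ✓

facets=24 area=1042.868


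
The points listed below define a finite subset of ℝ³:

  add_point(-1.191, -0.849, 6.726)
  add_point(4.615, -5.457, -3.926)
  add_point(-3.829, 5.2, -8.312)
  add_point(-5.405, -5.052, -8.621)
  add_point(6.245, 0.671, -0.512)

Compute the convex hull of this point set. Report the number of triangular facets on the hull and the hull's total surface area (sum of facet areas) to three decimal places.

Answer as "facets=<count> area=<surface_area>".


5 of the 5 inputs are extreme points: [0, 1, 2, 3, 4].

Per-facet area ½‖(b−a)×(c−a)‖:
  f1: (p0, p2, p3) → 80.9471
  f2: (p0, p2, p4) → 70.6700
  f3: (p1, p2, p3) → 57.0775
  f4: (p1, p2, p4) → 48.0854
  f5: (p1, p0, p3) → 71.6720
  f6: (p1, p0, p4) → 37.7294
Σ area = 366.181

Check V−E+F: 5 − 9 + 6 = 2.

facets=6 area=366.181


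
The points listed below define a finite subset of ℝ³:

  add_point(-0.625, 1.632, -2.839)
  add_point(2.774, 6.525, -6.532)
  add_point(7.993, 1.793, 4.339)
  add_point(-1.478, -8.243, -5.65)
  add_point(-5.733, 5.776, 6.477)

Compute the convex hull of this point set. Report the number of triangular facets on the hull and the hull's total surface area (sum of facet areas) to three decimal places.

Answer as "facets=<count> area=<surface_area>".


Points on the hull: [1, 2, 3, 4] (4 of 5).

Facet areas (half cross-product norm):
  f1: (p3, p2, p4) → 118.2050
  f2: (p1, p2, p4) → 87.3548
  f3: (p1, p3, p4) → 116.1191
  f4: (p1, p3, p2) → 95.5007
Σ area = 417.180

Check V−E+F: 4 − 6 + 4 = 2.

facets=4 area=417.180


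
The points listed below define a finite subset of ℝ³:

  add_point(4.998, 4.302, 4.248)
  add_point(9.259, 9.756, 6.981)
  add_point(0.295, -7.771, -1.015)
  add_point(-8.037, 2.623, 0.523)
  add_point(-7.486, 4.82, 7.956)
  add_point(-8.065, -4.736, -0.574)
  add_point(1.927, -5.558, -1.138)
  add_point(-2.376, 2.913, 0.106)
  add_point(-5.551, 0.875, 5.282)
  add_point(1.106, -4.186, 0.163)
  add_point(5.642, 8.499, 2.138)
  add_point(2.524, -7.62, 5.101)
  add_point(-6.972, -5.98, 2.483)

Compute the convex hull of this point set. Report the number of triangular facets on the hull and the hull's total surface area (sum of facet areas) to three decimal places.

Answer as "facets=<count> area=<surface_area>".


facets=16 area=626.488

Points on the hull: [1, 2, 3, 4, 5, 6, 7, 10, 11, 12] (10 of 13).

Triangle areas on the boundary:
  f1: (p11, p4, p1) → 130.9134
  f2: (p10, p4, p1) → 44.1666
  f3: (p12, p4, p5) → 21.0218
  f4: (p12, p11, p4) → 60.3656
  f5: (p12, p2, p5) → 14.3591
  f6: (p12, p11, p2) → 26.7573
  f7: (p6, p10, p1) → 39.5623
  f8: (p6, p11, p1) → 60.9697
  f9: (p6, p11, p2) → 8.8152
  f10: (p6, p2, p5) → 11.7473
  f11: (p3, p4, p5) → 26.2215
  f12: (p3, p10, p4) → 55.8730
  f13: (p7, p6, p10) → 47.2012
  f14: (p7, p3, p10) → 16.4868
  f15: (p7, p6, p5) → 40.9030
  f16: (p7, p3, p5) → 21.1246
Σ area = 626.488

Check V−E+F: 10 − 24 + 16 = 2.


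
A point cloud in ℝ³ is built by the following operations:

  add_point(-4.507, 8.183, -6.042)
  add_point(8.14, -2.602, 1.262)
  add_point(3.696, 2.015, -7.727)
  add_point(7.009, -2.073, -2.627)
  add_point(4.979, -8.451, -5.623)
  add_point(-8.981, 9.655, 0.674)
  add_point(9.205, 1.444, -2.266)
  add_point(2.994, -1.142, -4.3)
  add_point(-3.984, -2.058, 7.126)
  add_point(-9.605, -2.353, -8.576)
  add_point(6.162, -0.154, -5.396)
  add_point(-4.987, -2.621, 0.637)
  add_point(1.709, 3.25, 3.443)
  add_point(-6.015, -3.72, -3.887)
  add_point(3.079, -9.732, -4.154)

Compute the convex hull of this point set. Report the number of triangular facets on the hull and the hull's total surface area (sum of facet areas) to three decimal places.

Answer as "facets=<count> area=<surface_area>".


facets=20 area=820.185

Extreme-point indices: [0, 1, 2, 4, 5, 6, 8, 9, 10, 12, 13, 14] — 12 of 15 on the boundary.

Area of each hull facet:
  f1: (p8, p5, p9) → 101.0457
  f2: (p0, p5, p9) → 48.8771
  f3: (p0, p5, p6) → 60.3307
  f4: (p12, p5, p6) → 48.0643
  f5: (p12, p8, p5) → 54.3285
  f6: (p4, p14, p9) → 20.4562
  f7: (p13, p8, p9) → 19.3602
  f8: (p13, p14, p9) → 26.4582
  f9: (p13, p14, p8) → 61.6669
  f10: (p1, p14, p8) → 68.1112
  f11: (p1, p12, p6) → 24.1012
  f12: (p1, p12, p8) → 37.9942
  f13: (p1, p4, p6) → 26.1543
  f14: (p1, p4, p14) → 12.9156
  f15: (p2, p0, p6) → 35.2956
  f16: (p2, p0, p9) → 60.7477
  f17: (p2, p4, p9) → 74.1970
  f18: (p10, p4, p6) → 17.3950
  f19: (p10, p2, p6) → 7.4506
  f20: (p10, p2, p4) → 15.2346
Σ area = 820.185

Euler: V−E+F = 12−30+20 = 2.


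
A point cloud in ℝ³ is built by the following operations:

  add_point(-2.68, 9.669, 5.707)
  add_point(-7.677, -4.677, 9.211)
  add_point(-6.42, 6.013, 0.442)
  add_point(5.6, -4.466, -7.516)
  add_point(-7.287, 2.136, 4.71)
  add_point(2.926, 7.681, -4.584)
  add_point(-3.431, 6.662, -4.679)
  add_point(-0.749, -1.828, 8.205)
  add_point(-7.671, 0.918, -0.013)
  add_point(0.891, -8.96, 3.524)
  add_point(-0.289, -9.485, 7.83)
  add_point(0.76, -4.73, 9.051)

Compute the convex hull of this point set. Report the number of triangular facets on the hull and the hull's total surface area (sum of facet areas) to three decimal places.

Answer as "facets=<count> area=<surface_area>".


11 of the 12 inputs are extreme points: [0, 1, 2, 3, 4, 5, 6, 8, 9, 10, 11].

Per-facet area ½‖(b−a)×(c−a)‖:
  f1: (p9, p10, p1) → 19.1144
  f2: (p9, p10, p3) → 7.8153
  f3: (p11, p0, p1) → 62.3452
  f4: (p11, p10, p1) → 20.7606
  f5: (p11, p10, p3) → 42.7665
  f6: (p8, p6, p3) → 61.9933
  f7: (p8, p9, p1) → 58.3702
  f8: (p8, p9, p3) → 84.0584
  f9: (p5, p6, p3) → 41.0829
  f10: (p5, p6, p0) → 34.6139
  f11: (p5, p11, p3) → 106.3672
  f12: (p5, p11, p0) → 89.9475
  f13: (p4, p0, p1) → 26.9816
  f14: (p4, p8, p1) → 18.9447
  f15: (p2, p6, p0) → 21.0932
  f16: (p2, p8, p6) → 15.5276
  f17: (p2, p4, p0) → 21.4878
  f18: (p2, p4, p8) → 12.1012
Σ area = 745.372

Check V−E+F: 11 − 27 + 18 = 2.

facets=18 area=745.372


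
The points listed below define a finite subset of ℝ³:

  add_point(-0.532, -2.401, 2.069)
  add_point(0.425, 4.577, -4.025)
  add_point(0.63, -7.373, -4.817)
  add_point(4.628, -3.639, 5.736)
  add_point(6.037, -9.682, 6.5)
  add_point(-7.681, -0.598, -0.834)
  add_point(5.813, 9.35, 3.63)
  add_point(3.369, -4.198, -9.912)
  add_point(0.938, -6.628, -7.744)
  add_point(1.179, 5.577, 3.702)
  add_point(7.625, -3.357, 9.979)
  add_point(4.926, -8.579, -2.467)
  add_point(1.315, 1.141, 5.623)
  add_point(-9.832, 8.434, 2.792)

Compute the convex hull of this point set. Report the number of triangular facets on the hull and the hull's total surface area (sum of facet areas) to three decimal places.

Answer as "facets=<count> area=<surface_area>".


facets=16 area=853.996

Hull vertices (10/14): indices [1, 2, 4, 5, 6, 7, 8, 10, 11, 13].

Area of each hull facet:
  f1: (p6, p10, p13) → 111.8288
  f2: (p7, p6, p10) → 132.0852
  f3: (p4, p10, p13) → 81.5292
  f4: (p1, p6, p13) → 67.3692
  f5: (p1, p7, p13) → 47.9281
  f6: (p1, p7, p6) → 45.3651
  f7: (p5, p7, p13) → 58.4156
  f8: (p5, p4, p13) → 79.0890
  f9: (p11, p7, p10) → 47.7571
  f10: (p11, p4, p10) → 31.0300
  f11: (p2, p5, p4) → 72.5245
  f12: (p2, p11, p4) → 18.4985
  f13: (p8, p11, p7) → 13.6320
  f14: (p8, p2, p11) → 6.9420
  f15: (p8, p5, p7) → 23.2542
  f16: (p8, p2, p5) → 16.7471
Σ area = 853.996

Euler characteristic 10−24+16 = 2 ✓


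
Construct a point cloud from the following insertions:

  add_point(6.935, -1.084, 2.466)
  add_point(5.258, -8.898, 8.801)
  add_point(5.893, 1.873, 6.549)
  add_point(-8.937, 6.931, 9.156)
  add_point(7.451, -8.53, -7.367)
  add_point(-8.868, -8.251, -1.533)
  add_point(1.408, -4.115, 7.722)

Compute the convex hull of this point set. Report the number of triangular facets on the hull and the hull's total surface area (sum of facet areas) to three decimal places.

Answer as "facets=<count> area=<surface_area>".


Points on the hull: [0, 1, 2, 3, 4, 5] (6 of 7).

Per-facet area ½‖(b−a)×(c−a)‖:
  f1: (p0, p4, p3) → 96.3583
  f2: (p0, p1, p4) → 62.8988
  f3: (p5, p4, p3) → 157.3098
  f4: (p5, p1, p3) → 154.7753
  f5: (p5, p1, p4) → 125.6135
  f6: (p2, p1, p3) → 85.3182
  f7: (p2, p0, p3) → 35.3585
  f8: (p2, p0, p1) → 26.1525
Σ area = 743.785

Euler: V−E+F = 6−12+8 = 2.

facets=8 area=743.785


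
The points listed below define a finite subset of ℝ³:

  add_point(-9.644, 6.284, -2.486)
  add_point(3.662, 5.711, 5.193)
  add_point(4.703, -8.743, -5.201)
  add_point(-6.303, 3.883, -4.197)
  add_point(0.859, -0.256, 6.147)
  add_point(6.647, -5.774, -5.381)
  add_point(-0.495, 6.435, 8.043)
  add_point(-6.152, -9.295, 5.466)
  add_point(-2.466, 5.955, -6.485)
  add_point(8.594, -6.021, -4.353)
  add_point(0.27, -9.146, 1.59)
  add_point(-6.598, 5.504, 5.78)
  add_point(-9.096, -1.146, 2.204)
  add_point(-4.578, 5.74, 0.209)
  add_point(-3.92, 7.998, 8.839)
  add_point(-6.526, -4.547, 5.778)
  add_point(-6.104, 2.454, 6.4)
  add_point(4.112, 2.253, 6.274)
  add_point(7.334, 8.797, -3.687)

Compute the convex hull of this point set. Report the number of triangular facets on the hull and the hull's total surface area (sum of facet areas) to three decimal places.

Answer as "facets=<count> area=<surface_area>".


facets=30 area=943.748

Hull vertices (17/19): indices [0, 1, 2, 3, 5, 6, 7, 8, 9, 10, 11, 12, 14, 15, 16, 17, 18].

Area of each hull facet:
  f1: (p14, p18, p0) → 101.0059
  f2: (p8, p18, p0) → 32.3289
  f3: (p17, p18, p9) → 81.1403
  f4: (p5, p18, p9) → 16.2657
  f5: (p5, p8, p18) → 73.0498
  f6: (p1, p14, p18) → 35.0591
  f7: (p1, p17, p18) → 15.8985
  f8: (p10, p17, p9) → 66.1017
  f9: (p10, p17, p7) → 48.2497
  f10: (p15, p7, p14) → 10.0974
  f11: (p15, p12, p7) → 10.5965
  f12: (p3, p8, p0) → 9.2629
  f13: (p3, p12, p0) → 18.7292
  f14: (p3, p12, p7) → 29.4586
  f15: (p6, p1, p14) → 4.2666
  f16: (p6, p1, p17) → 9.2724
  f17: (p6, p7, p14) → 32.3390
  f18: (p6, p17, p7) → 50.0238
  f19: (p2, p10, p7) → 13.2527
  f20: (p2, p3, p7) → 111.9351
  f21: (p2, p5, p9) → 3.6661
  f22: (p2, p10, p9) → 18.5451
  f23: (p2, p5, p8) → 25.0074
  f24: (p2, p3, p8) → 40.2822
  f25: (p11, p15, p12) → 22.0546
  f26: (p11, p14, p0) → 14.0285
  f27: (p11, p12, p0) → 31.3218
  f28: (p16, p15, p14) → 9.4011
  f29: (p16, p11, p14) → 7.1881
  f30: (p16, p11, p15) → 3.9189
Σ area = 943.748

Euler characteristic 17−45+30 = 2 ✓


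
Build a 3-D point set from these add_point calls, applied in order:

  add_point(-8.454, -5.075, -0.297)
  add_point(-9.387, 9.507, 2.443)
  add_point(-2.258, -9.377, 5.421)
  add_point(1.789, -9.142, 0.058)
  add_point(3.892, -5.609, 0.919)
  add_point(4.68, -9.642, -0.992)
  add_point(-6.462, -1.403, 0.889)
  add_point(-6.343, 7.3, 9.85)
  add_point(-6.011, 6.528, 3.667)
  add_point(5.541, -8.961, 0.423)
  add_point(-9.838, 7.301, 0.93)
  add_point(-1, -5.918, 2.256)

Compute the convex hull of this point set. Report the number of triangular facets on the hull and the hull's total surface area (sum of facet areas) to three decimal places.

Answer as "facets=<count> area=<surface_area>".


10 of the 12 inputs are extreme points: [0, 1, 2, 3, 4, 5, 7, 8, 9, 10].

Facet areas (half cross-product norm):
  f1: (p1, p7, p10) → 10.5867
  f2: (p2, p7, p9) → 78.7704
  f3: (p4, p7, p9) → 14.2874
  f4: (p0, p7, p10) → 59.8635
  f5: (p0, p2, p7) → 75.8702
  f6: (p8, p1, p7) → 14.4086
  f7: (p8, p4, p7) → 47.3521
  f8: (p8, p4, p1) → 16.7367
  f9: (p5, p2, p9) → 8.3029
  f10: (p5, p0, p10) → 78.4937
  f11: (p5, p4, p9) → 3.2825
  f12: (p5, p1, p10) → 25.2617
  f13: (p5, p4, p1) → 26.6256
  f14: (p3, p0, p2) → 31.6449
  f15: (p3, p5, p2) → 5.9699
  f16: (p3, p5, p0) → 7.1173
Σ area = 504.574

Euler characteristic 10−24+16 = 2 ✓

facets=16 area=504.574


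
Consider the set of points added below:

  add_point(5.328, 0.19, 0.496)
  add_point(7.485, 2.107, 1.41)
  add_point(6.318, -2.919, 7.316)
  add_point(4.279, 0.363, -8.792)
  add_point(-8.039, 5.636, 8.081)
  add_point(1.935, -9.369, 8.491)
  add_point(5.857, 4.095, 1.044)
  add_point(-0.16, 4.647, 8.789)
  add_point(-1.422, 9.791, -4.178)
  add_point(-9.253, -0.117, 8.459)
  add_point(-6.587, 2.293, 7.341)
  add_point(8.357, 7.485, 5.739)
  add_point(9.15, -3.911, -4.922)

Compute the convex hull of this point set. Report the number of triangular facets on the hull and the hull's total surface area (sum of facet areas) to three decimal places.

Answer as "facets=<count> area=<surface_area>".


9 of the 13 inputs are extreme points: [2, 3, 4, 5, 7, 8, 9, 11, 12].

Per-facet area ½‖(b−a)×(c−a)‖:
  f1: (p5, p7, p9) → 68.7538
  f2: (p3, p8, p9) → 106.5948
  f3: (p3, p5, p9) → 141.3641
  f4: (p3, p5, p12) → 57.6736
  f5: (p4, p8, p9) → 38.7256
  f6: (p4, p7, p9) → 23.4164
  f7: (p11, p3, p12) → 58.6977
  f8: (p11, p3, p8) → 82.8065
  f9: (p11, p4, p8) → 97.0849
  f10: (p11, p4, p7) → 21.5193
  f11: (p2, p5, p7) → 38.5885
  f12: (p2, p11, p7) → 43.7458
  f13: (p2, p5, p12) → 48.6281
  f14: (p2, p11, p12) → 67.1256
Σ area = 894.725

Euler: V−E+F = 9−21+14 = 2.

facets=14 area=894.725


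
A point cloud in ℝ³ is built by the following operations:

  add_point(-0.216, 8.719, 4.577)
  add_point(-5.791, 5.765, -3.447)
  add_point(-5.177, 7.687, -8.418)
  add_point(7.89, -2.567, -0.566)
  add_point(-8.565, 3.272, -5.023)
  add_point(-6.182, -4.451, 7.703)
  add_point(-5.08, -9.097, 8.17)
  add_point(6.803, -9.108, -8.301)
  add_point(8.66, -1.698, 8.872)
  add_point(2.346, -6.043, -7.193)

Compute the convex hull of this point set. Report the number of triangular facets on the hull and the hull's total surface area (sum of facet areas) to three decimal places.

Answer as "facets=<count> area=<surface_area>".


10 of the 10 inputs are extreme points: [0, 1, 2, 3, 4, 5, 6, 7, 8, 9].

Per-facet area ½‖(b−a)×(c−a)‖:
  f1: (p6, p7, p8) → 139.3461
  f2: (p9, p6, p4) → 118.1959
  f3: (p9, p6, p7) → 43.3006
  f4: (p9, p2, p4) → 47.2665
  f5: (p9, p2, p7) → 22.3857
  f6: (p1, p2, p4) → 10.8404
  f7: (p1, p0, p4) → 10.6020
  f8: (p1, p0, p2) → 22.6440
  f9: (p5, p6, p8) → 36.2611
  f10: (p5, p0, p8) → 94.1827
  f11: (p5, p6, p4) → 28.5287
  f12: (p5, p0, p4) → 91.5581
  f13: (p3, p2, p7) → 93.5068
  f14: (p3, p0, p2) → 101.5440
  f15: (p3, p7, p8) → 27.6659
  f16: (p3, p0, p8) → 65.4521
Σ area = 953.281

Euler: V−E+F = 10−24+16 = 2.

facets=16 area=953.281


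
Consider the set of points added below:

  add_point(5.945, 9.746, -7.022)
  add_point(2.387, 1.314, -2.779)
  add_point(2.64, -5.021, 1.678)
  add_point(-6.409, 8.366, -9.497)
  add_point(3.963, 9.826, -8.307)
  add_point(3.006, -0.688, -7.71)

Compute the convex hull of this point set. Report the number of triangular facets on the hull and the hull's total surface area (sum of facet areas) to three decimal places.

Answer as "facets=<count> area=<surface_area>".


facets=6 area=297.038

Hull vertices (5/6): indices [0, 2, 3, 4, 5].

Area of each hull facet:
  f1: (p2, p0, p3) → 108.8263
  f2: (p4, p0, p3) → 5.8753
  f3: (p5, p2, p3) → 62.9336
  f4: (p5, p4, p3) → 54.3651
  f5: (p5, p2, p0) → 52.5421
  f6: (p5, p4, p0) → 12.4952
Σ area = 297.038

Euler characteristic 5−9+6 = 2 ✓


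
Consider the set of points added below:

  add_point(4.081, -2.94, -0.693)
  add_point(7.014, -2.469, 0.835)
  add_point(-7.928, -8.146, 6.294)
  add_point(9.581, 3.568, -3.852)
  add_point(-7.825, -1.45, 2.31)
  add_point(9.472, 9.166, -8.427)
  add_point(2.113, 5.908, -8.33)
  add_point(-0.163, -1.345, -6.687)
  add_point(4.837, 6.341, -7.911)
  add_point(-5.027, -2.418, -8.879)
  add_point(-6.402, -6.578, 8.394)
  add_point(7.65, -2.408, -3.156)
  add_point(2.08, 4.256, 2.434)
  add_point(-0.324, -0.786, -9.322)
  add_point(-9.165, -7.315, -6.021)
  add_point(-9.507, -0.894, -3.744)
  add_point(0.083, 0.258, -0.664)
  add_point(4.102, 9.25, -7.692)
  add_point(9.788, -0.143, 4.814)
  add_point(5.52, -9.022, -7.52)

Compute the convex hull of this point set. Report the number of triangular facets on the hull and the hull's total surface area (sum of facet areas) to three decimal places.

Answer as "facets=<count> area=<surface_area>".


facets=24 area=1035.291

Extreme-point indices: [2, 3, 4, 5, 6, 9, 10, 12, 13, 14, 15, 17, 18, 19] — 14 of 20 on the boundary.

Per-facet area ½‖(b−a)×(c−a)‖:
  f1: (p12, p5, p18) → 64.2598
  f2: (p12, p5, p17) → 29.7749
  f3: (p3, p19, p18) → 64.3381
  f4: (p3, p5, p18) → 15.7717
  f5: (p3, p5, p19) → 41.8817
  f6: (p10, p12, p18) → 68.8669
  f7: (p10, p19, p18) → 134.2470
  f8: (p4, p17, p15) → 54.8622
  f9: (p4, p12, p17) → 61.1534
  f10: (p4, p10, p12) → 45.6362
  f11: (p9, p17, p15) → 51.1887
  f12: (p9, p14, p15) → 20.8533
  f13: (p9, p14, p19) → 43.7772
  f14: (p2, p14, p19) → 92.1642
  f15: (p2, p10, p19) → 28.8454
  f16: (p2, p14, p15) → 40.8157
  f17: (p2, p4, p15) → 20.3126
  f18: (p2, p4, p10) → 11.7602
  f19: (p6, p5, p17) → 9.4574
  f20: (p6, p9, p17) → 4.3988
  f21: (p13, p6, p5) → 21.0910
  f22: (p13, p6, p9) → 14.2349
  f23: (p13, p5, p19) → 70.8361
  f24: (p13, p9, p19) → 24.7640
Σ area = 1035.291

Euler: V−E+F = 14−36+24 = 2.


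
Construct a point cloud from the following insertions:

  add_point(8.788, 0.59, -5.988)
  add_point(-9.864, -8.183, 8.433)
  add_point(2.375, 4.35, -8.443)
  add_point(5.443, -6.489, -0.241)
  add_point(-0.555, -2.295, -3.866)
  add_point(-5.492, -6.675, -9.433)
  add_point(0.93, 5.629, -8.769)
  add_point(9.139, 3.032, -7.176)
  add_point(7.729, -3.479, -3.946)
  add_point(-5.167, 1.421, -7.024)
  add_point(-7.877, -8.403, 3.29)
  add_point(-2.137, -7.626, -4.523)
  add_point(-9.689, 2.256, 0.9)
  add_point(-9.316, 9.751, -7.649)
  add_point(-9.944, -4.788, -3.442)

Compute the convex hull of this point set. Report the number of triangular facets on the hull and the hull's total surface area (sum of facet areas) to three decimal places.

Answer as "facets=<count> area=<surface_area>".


facets=20 area=887.001

Hull vertices (12/15): indices [0, 1, 3, 5, 6, 7, 8, 10, 11, 12, 13, 14].

Facet areas (half cross-product norm):
  f1: (p5, p13, p14) → 58.3126
  f2: (p12, p13, p14) → 46.4215
  f3: (p12, p1, p14) → 49.2177
  f4: (p12, p13, p7) → 109.1839
  f5: (p12, p1, p7) → 126.9349
  f6: (p6, p13, p7) → 14.0810
  f7: (p6, p5, p7) → 59.8467
  f8: (p6, p5, p13) → 76.7883
  f9: (p3, p1, p7) → 86.5474
  f10: (p8, p3, p5) → 37.5674
  f11: (p11, p3, p5) → 13.5732
  f12: (p0, p5, p7) → 20.4051
  f13: (p0, p8, p5) → 33.3549
  f14: (p0, p3, p7) → 4.1160
  f15: (p0, p8, p3) → 5.4237
  f16: (p10, p11, p5) → 27.5547
  f17: (p10, p1, p14) → 16.0042
  f18: (p10, p5, p14) → 27.9429
  f19: (p10, p3, p1) → 31.3807
  f20: (p10, p11, p3) → 42.3443
Σ area = 887.001

Euler: V−E+F = 12−30+20 = 2.


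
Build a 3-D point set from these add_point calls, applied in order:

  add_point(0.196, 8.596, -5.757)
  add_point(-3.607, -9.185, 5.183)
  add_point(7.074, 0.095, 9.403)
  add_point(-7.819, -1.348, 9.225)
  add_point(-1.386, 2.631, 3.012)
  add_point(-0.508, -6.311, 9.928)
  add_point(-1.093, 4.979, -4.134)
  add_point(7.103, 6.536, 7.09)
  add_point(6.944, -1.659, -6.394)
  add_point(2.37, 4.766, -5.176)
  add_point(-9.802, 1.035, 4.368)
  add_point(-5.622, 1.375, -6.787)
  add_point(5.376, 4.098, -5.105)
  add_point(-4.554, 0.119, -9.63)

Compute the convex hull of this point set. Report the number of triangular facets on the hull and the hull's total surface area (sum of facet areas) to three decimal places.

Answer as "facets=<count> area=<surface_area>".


facets=18 area=912.226

Points on the hull: [0, 1, 2, 3, 5, 7, 8, 10, 11, 12, 13] (11 of 14).

Facet areas (half cross-product norm):
  f1: (p13, p1, p10) → 88.4030
  f2: (p8, p13, p1) → 98.8374
  f3: (p3, p7, p10) → 49.0094
  f4: (p3, p1, p10) → 27.9103
  f5: (p0, p7, p10) → 112.3330
  f6: (p0, p8, p13) → 57.5453
  f7: (p5, p3, p1) → 27.5465
  f8: (p5, p8, p1) → 55.2124
  f9: (p11, p13, p10) → 7.9973
  f10: (p11, p0, p10) → 55.0677
  f11: (p11, p0, p13) → 15.0564
  f12: (p12, p8, p7) → 35.8566
  f13: (p12, p0, p7) → 43.1604
  f14: (p12, p0, p8) → 12.9317
  f15: (p2, p8, p7) → 52.9056
  f16: (p2, p5, p8) → 78.9700
  f17: (p2, p3, p7) → 50.9922
  f18: (p2, p5, p3) → 42.4905
Σ area = 912.226

Euler: V−E+F = 11−27+18 = 2.


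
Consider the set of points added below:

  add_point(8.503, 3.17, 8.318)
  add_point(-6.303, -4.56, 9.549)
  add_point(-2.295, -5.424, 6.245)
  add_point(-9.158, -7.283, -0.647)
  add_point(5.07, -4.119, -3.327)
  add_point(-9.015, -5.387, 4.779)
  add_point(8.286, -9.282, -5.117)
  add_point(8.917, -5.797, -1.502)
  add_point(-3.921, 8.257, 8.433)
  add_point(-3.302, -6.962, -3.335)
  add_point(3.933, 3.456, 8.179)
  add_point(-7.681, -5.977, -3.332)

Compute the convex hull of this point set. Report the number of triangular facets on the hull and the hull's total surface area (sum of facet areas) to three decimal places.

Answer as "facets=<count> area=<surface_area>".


10 of the 12 inputs are extreme points: [0, 1, 2, 3, 4, 5, 6, 7, 8, 11].

Per-facet area ½‖(b−a)×(c−a)‖:
  f1: (p0, p1, p8) → 86.0212
  f2: (p11, p8, p3) → 31.1671
  f3: (p2, p0, p7) → 80.3641
  f4: (p2, p0, p1) → 33.7588
  f5: (p5, p8, p3) → 36.3928
  f6: (p5, p1, p3) → 7.7931
  f7: (p5, p1, p8) → 35.8248
  f8: (p4, p11, p8) → 115.5726
  f9: (p4, p0, p7) → 30.4384
  f10: (p4, p0, p8) → 95.0333
  f11: (p6, p4, p7) → 11.4713
  f12: (p6, p4, p11) → 37.7130
  f13: (p6, p2, p7) → 32.6576
  f14: (p6, p11, p3) → 24.5289
  f15: (p6, p1, p3) → 99.0388
  f16: (p6, p2, p1) → 6.3336
Σ area = 764.109

Check V−E+F: 10 − 24 + 16 = 2.

facets=16 area=764.109


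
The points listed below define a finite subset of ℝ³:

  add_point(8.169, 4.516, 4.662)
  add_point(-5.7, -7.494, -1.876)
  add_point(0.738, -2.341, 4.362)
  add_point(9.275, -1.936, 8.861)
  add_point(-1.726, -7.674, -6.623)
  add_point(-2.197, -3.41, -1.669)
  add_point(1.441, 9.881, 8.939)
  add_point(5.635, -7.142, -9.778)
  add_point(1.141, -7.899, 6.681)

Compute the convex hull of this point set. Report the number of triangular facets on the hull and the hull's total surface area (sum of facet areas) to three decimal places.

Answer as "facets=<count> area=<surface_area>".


facets=12 area=686.865

Hull vertices (8/9): indices [0, 1, 3, 4, 5, 6, 7, 8].

Triangle areas on the boundary:
  f1: (p8, p6, p1) → 98.0010
  f2: (p8, p6, p3) → 73.0669
  f3: (p8, p7, p3) → 88.0731
  f4: (p4, p7, p6) → 94.6443
  f5: (p4, p8, p1) → 33.2855
  f6: (p4, p8, p7) → 53.6064
  f7: (p0, p6, p3) → 35.3711
  f8: (p0, p7, p3) → 72.5971
  f9: (p0, p7, p6) → 72.2732
  f10: (p5, p6, p1) → 31.5296
  f11: (p5, p4, p1) → 15.5179
  f12: (p5, p4, p6) → 18.8993
Σ area = 686.865

Euler characteristic 8−18+12 = 2 ✓


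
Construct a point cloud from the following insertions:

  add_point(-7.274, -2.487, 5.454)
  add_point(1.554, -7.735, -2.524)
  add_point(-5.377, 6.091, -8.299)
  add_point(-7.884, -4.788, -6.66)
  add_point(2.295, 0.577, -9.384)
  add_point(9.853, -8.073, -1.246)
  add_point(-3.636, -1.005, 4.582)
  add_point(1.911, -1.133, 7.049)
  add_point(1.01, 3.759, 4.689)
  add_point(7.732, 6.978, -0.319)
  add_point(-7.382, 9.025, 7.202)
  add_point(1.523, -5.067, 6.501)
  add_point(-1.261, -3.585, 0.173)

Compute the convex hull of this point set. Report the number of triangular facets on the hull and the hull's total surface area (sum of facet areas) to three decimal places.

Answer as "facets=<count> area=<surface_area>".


Extreme-point indices: [0, 1, 2, 3, 4, 5, 7, 9, 10, 11] — 10 of 13 on the boundary.

Area of each hull facet:
  f1: (p4, p5, p3) → 83.1231
  f2: (p9, p4, p5) → 81.7357
  f3: (p0, p10, p3) → 67.8250
  f4: (p2, p10, p3) → 89.7207
  f5: (p2, p4, p3) → 49.9907
  f6: (p2, p9, p10) → 111.5374
  f7: (p2, p9, p4) → 58.7354
  f8: (p1, p5, p3) → 15.4397
  f9: (p1, p0, p3) → 61.4385
  f10: (p7, p9, p10) → 84.3322
  f11: (p7, p9, p5) → 79.2354
  f12: (p11, p0, p10) → 51.7536
  f13: (p11, p7, p10) → 20.5635
  f14: (p11, p7, p5) → 22.5840
  f15: (p11, p1, p5) → 39.2022
  f16: (p11, p1, p0) → 43.4038
Σ area = 960.621

Euler: V−E+F = 10−24+16 = 2.

facets=16 area=960.621


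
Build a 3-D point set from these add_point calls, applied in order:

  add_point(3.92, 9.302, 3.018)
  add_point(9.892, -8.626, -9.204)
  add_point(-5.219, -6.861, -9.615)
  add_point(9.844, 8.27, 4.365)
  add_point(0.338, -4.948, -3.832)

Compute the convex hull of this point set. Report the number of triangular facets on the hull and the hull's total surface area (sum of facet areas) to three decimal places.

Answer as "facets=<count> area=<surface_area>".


facets=6 area=480.340

Extreme-point indices: [0, 1, 2, 3, 4] — 5 of 5 on the boundary.

Triangle areas on the boundary:
  f1: (p0, p1, p2) → 160.9748
  f2: (p3, p0, p1) → 66.7677
  f3: (p4, p1, p2) → 47.0698
  f4: (p4, p3, p1) → 105.3679
  f5: (p4, p0, p2) → 50.8340
  f6: (p4, p3, p0) → 49.3259
Σ area = 480.340

Euler characteristic 5−9+6 = 2 ✓


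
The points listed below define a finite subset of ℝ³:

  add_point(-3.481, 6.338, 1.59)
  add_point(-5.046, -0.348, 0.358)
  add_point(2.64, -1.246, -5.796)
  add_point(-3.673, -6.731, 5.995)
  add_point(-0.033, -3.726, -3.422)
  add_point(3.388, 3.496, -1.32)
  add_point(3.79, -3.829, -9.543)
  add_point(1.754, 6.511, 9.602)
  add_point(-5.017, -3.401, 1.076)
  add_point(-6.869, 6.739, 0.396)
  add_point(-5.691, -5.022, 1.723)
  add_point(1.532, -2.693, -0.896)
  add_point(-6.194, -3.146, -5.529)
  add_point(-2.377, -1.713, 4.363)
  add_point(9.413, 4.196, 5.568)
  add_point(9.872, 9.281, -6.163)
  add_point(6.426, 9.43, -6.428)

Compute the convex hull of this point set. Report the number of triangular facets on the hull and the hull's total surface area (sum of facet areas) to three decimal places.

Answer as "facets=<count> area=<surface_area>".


Hull vertices (9/17): indices [3, 6, 7, 9, 10, 12, 14, 15, 16].

Per-facet area ½‖(b−a)×(c−a)‖:
  f1: (p7, p3, p9) → 84.7649
  f2: (p14, p7, p15) → 53.8898
  f3: (p14, p7, p3) → 66.0976
  f4: (p14, p6, p15) → 93.7673
  f5: (p14, p6, p3) → 132.6304
  f6: (p16, p6, p15) → 23.6654
  f7: (p16, p7, p9) → 92.2961
  f8: (p16, p7, p15) → 28.7575
  f9: (p10, p3, p9) → 26.3578
  f10: (p12, p16, p9) → 86.9028
  f11: (p12, p16, p6) → 74.7525
  f12: (p12, p10, p9) → 41.6288
  f13: (p12, p6, p3) → 65.8125
  f14: (p12, p10, p3) → 6.7756
Σ area = 878.099

Check V−E+F: 9 − 21 + 14 = 2.

facets=14 area=878.099


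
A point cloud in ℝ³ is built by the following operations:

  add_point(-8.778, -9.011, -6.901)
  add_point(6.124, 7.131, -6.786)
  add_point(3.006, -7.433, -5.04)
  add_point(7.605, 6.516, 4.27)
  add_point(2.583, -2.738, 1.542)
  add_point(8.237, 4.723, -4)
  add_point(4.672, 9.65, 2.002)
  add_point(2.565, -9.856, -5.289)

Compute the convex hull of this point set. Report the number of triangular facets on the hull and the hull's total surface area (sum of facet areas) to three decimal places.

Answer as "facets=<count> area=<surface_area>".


facets=10 area=532.347

Hull vertices (7/8): indices [0, 1, 3, 4, 5, 6, 7].

Area of each hull facet:
  f1: (p3, p7, p5) → 64.4940
  f2: (p1, p7, p0) → 99.3644
  f3: (p1, p7, p5) → 31.8574
  f4: (p1, p6, p0) → 101.1843
  f5: (p1, p3, p5) → 15.7767
  f6: (p1, p6, p3) → 22.1297
  f7: (p4, p7, p0) → 56.6084
  f8: (p4, p3, p7) → 33.0058
  f9: (p4, p6, p0) → 81.8369
  f10: (p4, p6, p3) → 26.0899
Σ area = 532.347

Check V−E+F: 7 − 15 + 10 = 2.


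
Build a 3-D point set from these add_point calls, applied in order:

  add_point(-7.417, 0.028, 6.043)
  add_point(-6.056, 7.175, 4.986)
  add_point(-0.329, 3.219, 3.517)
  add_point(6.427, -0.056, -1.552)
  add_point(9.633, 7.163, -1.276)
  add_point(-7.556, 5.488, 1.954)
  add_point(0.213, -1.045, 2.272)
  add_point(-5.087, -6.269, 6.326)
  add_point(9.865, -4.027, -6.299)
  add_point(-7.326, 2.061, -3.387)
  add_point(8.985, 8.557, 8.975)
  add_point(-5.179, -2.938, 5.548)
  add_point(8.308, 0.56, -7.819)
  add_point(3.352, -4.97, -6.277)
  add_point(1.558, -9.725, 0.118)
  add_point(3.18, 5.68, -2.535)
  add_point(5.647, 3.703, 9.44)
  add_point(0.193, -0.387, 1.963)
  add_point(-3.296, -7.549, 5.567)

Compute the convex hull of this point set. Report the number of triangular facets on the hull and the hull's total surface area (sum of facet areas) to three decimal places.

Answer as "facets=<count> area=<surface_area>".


Points on the hull: [0, 1, 4, 5, 7, 8, 9, 10, 12, 13, 14, 15, 16, 18] (14 of 19).

Area of each hull facet:
  f1: (p4, p10, p8) → 53.9664
  f2: (p13, p14, p8) → 25.6114
  f3: (p1, p4, p10) → 79.2605
  f4: (p16, p10, p8) → 52.6737
  f5: (p16, p14, p8) → 97.3866
  f6: (p16, p1, p10) → 37.0496
  f7: (p12, p4, p8) → 22.0134
  f8: (p12, p13, p8) → 16.4535
  f9: (p18, p7, p14) → 4.2013
  f10: (p18, p16, p14) → 56.6668
  f11: (p18, p16, p7) → 17.3184
  f12: (p0, p16, p7) → 46.8253
  f13: (p0, p16, p1) → 47.2799
  f14: (p0, p1, p5) → 12.7832
  f15: (p15, p12, p4) → 28.7163
  f16: (p15, p1, p5) → 21.9517
  f17: (p15, p1, p4) → 32.5971
  f18: (p9, p12, p13) → 48.8374
  f19: (p9, p15, p5) → 34.6296
  f20: (p9, p15, p12) → 47.5347
  f21: (p9, p0, p5) → 21.6073
  f22: (p9, p0, p7) → 31.5046
  f23: (p9, p7, p14) → 62.6363
  f24: (p9, p13, p14) → 53.4931
Σ area = 952.998

Euler: V−E+F = 14−36+24 = 2.

facets=24 area=952.998


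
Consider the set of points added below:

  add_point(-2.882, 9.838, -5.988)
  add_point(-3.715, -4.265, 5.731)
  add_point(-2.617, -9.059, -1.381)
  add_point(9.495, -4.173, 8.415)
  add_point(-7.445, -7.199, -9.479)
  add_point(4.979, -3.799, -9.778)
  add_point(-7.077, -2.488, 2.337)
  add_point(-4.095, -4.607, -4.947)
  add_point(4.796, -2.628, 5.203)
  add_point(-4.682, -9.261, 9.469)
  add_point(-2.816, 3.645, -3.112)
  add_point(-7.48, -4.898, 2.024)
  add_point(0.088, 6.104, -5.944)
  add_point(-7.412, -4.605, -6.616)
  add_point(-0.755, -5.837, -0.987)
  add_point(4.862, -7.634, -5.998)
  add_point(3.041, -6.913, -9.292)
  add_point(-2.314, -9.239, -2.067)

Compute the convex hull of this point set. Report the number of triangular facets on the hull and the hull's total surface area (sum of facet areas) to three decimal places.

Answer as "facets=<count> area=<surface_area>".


Hull vertices (13/18): indices [0, 1, 3, 4, 5, 6, 9, 11, 12, 13, 15, 16, 17].

Facet areas (half cross-product norm):
  f1: (p12, p0, p3) → 34.0265
  f2: (p12, p5, p3) → 107.3743
  f3: (p12, p5, p0) → 10.9148
  f4: (p15, p5, p3) → 36.5468
  f5: (p15, p9, p3) → 112.1912
  f6: (p15, p9, p17) → 37.9186
  f7: (p6, p9, p11) → 10.6018
  f8: (p6, p13, p11) → 10.6028
  f9: (p6, p13, p0) → 67.1360
  f10: (p1, p0, p3) → 123.3468
  f11: (p1, p9, p3) → 42.5276
  f12: (p1, p6, p0) → 35.0177
  f13: (p1, p6, p9) → 13.2323
  f14: (p4, p5, p0) → 100.9521
  f15: (p4, p13, p0) → 21.6365
  f16: (p4, p9, p17) → 40.1873
  f17: (p4, p9, p11) → 37.4968
  f18: (p4, p13, p11) → 11.6283
  f19: (p16, p15, p17) → 15.9685
  f20: (p16, p4, p17) → 40.0665
  f21: (p16, p15, p5) → 7.0877
  f22: (p16, p4, p5) → 16.2840
Σ area = 932.745

Euler characteristic 13−33+22 = 2 ✓

facets=22 area=932.745


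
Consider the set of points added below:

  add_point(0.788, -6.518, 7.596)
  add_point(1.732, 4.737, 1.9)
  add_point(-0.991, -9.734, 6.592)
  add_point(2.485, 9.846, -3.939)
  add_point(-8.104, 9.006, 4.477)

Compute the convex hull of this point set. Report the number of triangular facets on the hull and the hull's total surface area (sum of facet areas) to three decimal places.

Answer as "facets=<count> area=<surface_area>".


facets=6 area=327.294

5 of the 5 inputs are extreme points: [0, 1, 2, 3, 4].

Area of each hull facet:
  f1: (p2, p3, p4) → 134.9705
  f2: (p0, p2, p4) → 30.9339
  f3: (p0, p2, p3) → 31.2989
  f4: (p1, p3, p4) → 42.9799
  f5: (p1, p0, p4) → 68.7008
  f6: (p1, p0, p3) → 18.4095
Σ area = 327.294

Euler: V−E+F = 5−9+6 = 2.


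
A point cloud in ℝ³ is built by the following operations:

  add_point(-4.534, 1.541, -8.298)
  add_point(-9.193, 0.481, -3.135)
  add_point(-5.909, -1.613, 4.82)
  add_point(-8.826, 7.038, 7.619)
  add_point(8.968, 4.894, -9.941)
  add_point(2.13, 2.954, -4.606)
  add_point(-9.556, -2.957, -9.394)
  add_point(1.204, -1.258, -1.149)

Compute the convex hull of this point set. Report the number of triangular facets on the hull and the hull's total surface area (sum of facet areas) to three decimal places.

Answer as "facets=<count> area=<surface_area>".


facets=10 area=551.058

Extreme-point indices: [0, 1, 2, 3, 4, 6, 7] — 7 of 8 on the boundary.

Per-facet area ½‖(b−a)×(c−a)‖:
  f1: (p0, p4, p6) → 25.3984
  f2: (p0, p3, p6) → 58.4463
  f3: (p0, p3, p4) → 117.2087
  f4: (p1, p3, p6) → 2.2573
  f5: (p1, p2, p6) → 22.8801
  f6: (p1, p2, p3) → 42.2018
  f7: (p7, p3, p4) → 90.0106
  f8: (p7, p2, p3) → 40.9003
  f9: (p7, p4, p6) → 89.8330
  f10: (p7, p2, p6) → 61.9211
Σ area = 551.058

Euler characteristic 7−15+10 = 2 ✓


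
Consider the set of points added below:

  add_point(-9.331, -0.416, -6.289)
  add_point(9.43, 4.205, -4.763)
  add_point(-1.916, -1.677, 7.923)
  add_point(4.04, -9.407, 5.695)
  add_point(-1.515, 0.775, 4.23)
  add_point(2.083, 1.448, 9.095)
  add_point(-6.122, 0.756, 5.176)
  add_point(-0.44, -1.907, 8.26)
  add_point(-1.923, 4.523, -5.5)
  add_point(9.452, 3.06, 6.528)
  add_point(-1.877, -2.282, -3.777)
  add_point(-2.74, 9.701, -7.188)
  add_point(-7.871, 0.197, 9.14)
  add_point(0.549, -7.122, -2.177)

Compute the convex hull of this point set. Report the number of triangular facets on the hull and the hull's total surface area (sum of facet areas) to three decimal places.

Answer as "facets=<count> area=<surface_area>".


9 of the 14 inputs are extreme points: [0, 1, 3, 5, 7, 9, 11, 12, 13].

Triangle areas on the boundary:
  f1: (p12, p3, p0) → 119.8309
  f2: (p1, p3, p9) → 77.2300
  f3: (p5, p3, p9) → 45.8974
  f4: (p13, p3, p0) → 38.4248
  f5: (p13, p1, p0) → 92.3418
  f6: (p13, p1, p3) → 64.6982
  f7: (p11, p1, p9) → 75.1200
  f8: (p11, p5, p9) → 74.5859
  f9: (p11, p5, p12) → 92.8938
  f10: (p11, p12, p0) → 93.8926
  f11: (p11, p1, p0) → 81.3950
  f12: (p7, p12, p3) → 24.3634
  f13: (p7, p5, p3) → 17.7664
  f14: (p7, p5, p12) → 15.7070
Σ area = 914.147

Check V−E+F: 9 − 21 + 14 = 2.

facets=14 area=914.147


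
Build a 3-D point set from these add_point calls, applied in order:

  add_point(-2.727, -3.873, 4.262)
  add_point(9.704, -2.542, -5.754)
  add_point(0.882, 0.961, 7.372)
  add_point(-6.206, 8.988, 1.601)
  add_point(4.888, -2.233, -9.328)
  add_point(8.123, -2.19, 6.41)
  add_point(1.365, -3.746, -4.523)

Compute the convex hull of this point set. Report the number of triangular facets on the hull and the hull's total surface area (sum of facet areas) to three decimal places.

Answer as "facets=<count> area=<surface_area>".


facets=10 area=504.749

7 of the 7 inputs are extreme points: [0, 1, 2, 3, 4, 5, 6].

Per-facet area ½‖(b−a)×(c−a)‖:
  f1: (p2, p0, p3) → 41.2133
  f2: (p4, p1, p3) → 56.9397
  f3: (p5, p1, p3) → 114.2347
  f4: (p5, p2, p3) → 32.8428
  f5: (p5, p2, p0) → 26.7053
  f6: (p6, p4, p1) → 18.4548
  f7: (p6, p5, p1) → 50.3709
  f8: (p6, p5, p0) → 52.6672
  f9: (p6, p0, p3) → 65.6195
  f10: (p6, p4, p3) → 45.7009
Σ area = 504.749

Euler: V−E+F = 7−15+10 = 2.


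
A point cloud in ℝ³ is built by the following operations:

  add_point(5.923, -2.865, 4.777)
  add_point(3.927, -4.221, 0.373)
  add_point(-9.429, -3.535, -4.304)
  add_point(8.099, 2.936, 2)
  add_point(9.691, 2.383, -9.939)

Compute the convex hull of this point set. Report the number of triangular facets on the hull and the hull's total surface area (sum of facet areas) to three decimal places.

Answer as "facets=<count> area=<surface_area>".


Points on the hull: [0, 1, 2, 3, 4] (5 of 5).

Per-facet area ½‖(b−a)×(c−a)‖:
  f1: (p1, p4, p2) → 95.1068
  f2: (p3, p4, p2) → 116.1203
  f3: (p0, p1, p2) → 26.9993
  f4: (p0, p3, p2) → 60.2930
  f5: (p0, p1, p4) → 31.6092
  f6: (p0, p3, p4) → 37.3681
Σ area = 367.497

Euler: V−E+F = 5−9+6 = 2.

facets=6 area=367.497


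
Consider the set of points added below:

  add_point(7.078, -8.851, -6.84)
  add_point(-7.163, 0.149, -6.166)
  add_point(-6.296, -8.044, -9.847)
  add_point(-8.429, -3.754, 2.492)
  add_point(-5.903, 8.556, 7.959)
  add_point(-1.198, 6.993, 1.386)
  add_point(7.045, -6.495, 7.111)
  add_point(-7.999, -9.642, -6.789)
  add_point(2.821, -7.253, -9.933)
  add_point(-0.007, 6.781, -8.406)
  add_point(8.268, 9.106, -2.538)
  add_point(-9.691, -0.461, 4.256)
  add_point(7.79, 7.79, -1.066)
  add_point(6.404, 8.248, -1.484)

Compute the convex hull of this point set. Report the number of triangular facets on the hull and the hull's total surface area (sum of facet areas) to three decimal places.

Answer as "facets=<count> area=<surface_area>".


12 of the 14 inputs are extreme points: [0, 1, 2, 3, 4, 6, 7, 8, 9, 10, 11, 12].

Facet areas (half cross-product norm):
  f1: (p9, p8, p10) → 74.3655
  f2: (p4, p6, p11) → 93.7070
  f3: (p4, p9, p10) → 87.2870
  f4: (p0, p8, p10) → 50.6155
  f5: (p0, p6, p10) → 120.4945
  f6: (p0, p6, p7) → 106.8058
  f7: (p3, p7, p11) → 11.8663
  f8: (p3, p6, p11) → 30.6392
  f9: (p3, p6, p7) → 89.5235
  f10: (p1, p7, p11) → 52.8766
  f11: (p1, p4, p11) → 54.9225
  f12: (p1, p4, p9) → 80.8351
  f13: (p12, p6, p10) → 6.0726
  f14: (p12, p4, p10) → 13.7672
  f15: (p12, p4, p6) → 130.2269
  f16: (p2, p1, p7) → 17.3595
  f17: (p2, p1, p9) → 40.5241
  f18: (p2, p9, p8) → 65.4619
  f19: (p2, p0, p8) → 16.9041
  f20: (p2, p0, p7) → 25.6932
Σ area = 1169.948

Check V−E+F: 12 − 30 + 20 = 2.

facets=20 area=1169.948


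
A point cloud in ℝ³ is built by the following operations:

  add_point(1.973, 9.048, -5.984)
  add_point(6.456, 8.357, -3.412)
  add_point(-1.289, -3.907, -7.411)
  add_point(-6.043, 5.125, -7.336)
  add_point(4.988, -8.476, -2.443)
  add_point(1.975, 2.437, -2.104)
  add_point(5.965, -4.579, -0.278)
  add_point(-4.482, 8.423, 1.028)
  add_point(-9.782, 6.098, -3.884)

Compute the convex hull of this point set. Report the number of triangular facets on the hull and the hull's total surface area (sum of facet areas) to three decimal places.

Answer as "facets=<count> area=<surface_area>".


facets=12 area=506.600

8 of the 9 inputs are extreme points: [0, 1, 2, 3, 4, 6, 7, 8].

Facet areas (half cross-product norm):
  f1: (p7, p4, p8) → 74.6324
  f2: (p2, p4, p8) → 47.5571
  f3: (p2, p4, p1) → 69.0615
  f4: (p6, p4, p1) → 20.9145
  f5: (p6, p7, p1) → 78.0749
  f6: (p6, p7, p4) → 31.4477
  f7: (p3, p2, p8) → 22.7880
  f8: (p0, p2, p1) → 34.7158
  f9: (p0, p3, p2) → 46.0478
  f10: (p0, p3, p8) → 20.7684
  f11: (p0, p7, p8) → 36.2465
  f12: (p0, p7, p1) → 24.3453
Σ area = 506.600

Euler: V−E+F = 8−18+12 = 2.
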